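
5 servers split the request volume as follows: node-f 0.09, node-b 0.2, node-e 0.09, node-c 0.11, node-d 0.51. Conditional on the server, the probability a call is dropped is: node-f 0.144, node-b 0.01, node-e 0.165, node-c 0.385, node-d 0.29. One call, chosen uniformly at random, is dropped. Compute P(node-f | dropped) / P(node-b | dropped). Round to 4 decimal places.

By Bayes' rule, posterior ∝ prior × likelihood:
  node-f: 0.09 × 0.144 = 0.01296
  node-b: 0.2 × 0.01 = 0.002
  node-e: 0.09 × 0.165 = 0.01485
  node-c: 0.11 × 0.385 = 0.04235
  node-d: 0.51 × 0.29 = 0.1479
Sum = 0.22006.
The ratio is 0.01296 / 0.002 (the normalizer cancels) = 6.4800.

6.4800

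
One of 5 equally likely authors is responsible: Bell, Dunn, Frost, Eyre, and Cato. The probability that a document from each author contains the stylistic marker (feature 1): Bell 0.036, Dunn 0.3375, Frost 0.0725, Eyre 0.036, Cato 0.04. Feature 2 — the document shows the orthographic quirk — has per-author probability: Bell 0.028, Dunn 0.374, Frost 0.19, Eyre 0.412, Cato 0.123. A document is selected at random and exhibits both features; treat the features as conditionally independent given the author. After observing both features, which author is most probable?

Dunn

Since the prior is uniform, the posterior is proportional to the likelihood:
  Bell: 0.036 × 0.028 = 0.001008
  Dunn: 0.3375 × 0.374 = 0.126225
  Frost: 0.0725 × 0.19 = 0.013775
  Eyre: 0.036 × 0.412 = 0.014832
  Cato: 0.04 × 0.123 = 0.00492
Normalizing constant = 0.16076.
Largest term belongs to Dunn, so Dunn is most probable.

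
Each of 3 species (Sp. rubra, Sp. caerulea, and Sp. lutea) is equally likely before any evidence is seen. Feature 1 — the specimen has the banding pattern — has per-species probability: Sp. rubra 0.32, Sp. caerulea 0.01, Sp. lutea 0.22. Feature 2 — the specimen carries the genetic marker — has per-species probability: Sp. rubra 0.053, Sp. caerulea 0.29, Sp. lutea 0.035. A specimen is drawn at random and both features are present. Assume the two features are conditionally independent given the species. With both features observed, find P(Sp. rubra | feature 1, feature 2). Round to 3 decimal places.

Since the prior is uniform, the posterior is proportional to the likelihood:
  Sp. rubra: 0.32 × 0.053 = 0.01696
  Sp. caerulea: 0.01 × 0.29 = 0.0029
  Sp. lutea: 0.22 × 0.035 = 0.0077
Total = 0.02756.
P(Sp. rubra | evidence) = 0.01696 / 0.02756 ≈ 0.615.

0.615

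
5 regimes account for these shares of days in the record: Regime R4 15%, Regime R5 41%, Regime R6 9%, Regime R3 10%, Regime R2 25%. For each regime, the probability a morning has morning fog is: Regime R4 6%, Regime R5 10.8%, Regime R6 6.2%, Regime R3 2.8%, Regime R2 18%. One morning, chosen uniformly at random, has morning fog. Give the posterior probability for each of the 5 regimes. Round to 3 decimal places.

Compute prior × likelihood for every hypothesis:
  Regime R4: 0.15 × 0.06 = 0.009
  Regime R5: 0.41 × 0.108 = 0.04428
  Regime R6: 0.09 × 0.062 = 0.00558
  Regime R3: 0.1 × 0.028 = 0.0028
  Regime R2: 0.25 × 0.18 = 0.045
Sum = 0.10666.
P(Regime R4 | fog) = 0.009/0.10666 ≈ 0.084
P(Regime R5 | fog) = 0.04428/0.10666 ≈ 0.415
P(Regime R6 | fog) = 0.00558/0.10666 ≈ 0.052
P(Regime R3 | fog) = 0.0028/0.10666 ≈ 0.026
P(Regime R2 | fog) = 0.045/0.10666 ≈ 0.422

Regime R4 0.084, Regime R5 0.415, Regime R6 0.052, Regime R3 0.026, Regime R2 0.422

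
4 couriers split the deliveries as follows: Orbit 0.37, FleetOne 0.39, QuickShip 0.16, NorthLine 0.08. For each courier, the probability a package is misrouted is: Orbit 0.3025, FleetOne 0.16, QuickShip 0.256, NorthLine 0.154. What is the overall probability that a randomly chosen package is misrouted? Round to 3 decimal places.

0.228

Compute prior × likelihood for every hypothesis:
  Orbit: 0.37 × 0.3025 = 0.111925
  FleetOne: 0.39 × 0.16 = 0.0624
  QuickShip: 0.16 × 0.256 = 0.04096
  NorthLine: 0.08 × 0.154 = 0.01232
P(misrouted) = 0.111925 + 0.0624 + 0.04096 + 0.01232 = 0.227605 → 0.228.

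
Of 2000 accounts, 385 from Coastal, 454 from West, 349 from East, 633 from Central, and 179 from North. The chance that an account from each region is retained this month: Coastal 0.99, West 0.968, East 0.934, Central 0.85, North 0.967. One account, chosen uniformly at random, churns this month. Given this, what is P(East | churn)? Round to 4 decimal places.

0.1619

Taking complements, P(churn | each) = Coastal 0.01, West 0.032, East 0.066, Central 0.15, North 0.033.
Unnormalized posteriors (prior × likelihood):
  Coastal: 0.1925 × 0.01 = 0.001925
  West: 0.227 × 0.032 = 0.007264
  East: 0.1745 × 0.066 = 0.011517
  Central: 0.3165 × 0.15 = 0.047475
  North: 0.0895 × 0.033 = 0.0029535
Sum = 0.0711345.
P(East | evidence) = 0.011517 / 0.0711345 ≈ 0.1619.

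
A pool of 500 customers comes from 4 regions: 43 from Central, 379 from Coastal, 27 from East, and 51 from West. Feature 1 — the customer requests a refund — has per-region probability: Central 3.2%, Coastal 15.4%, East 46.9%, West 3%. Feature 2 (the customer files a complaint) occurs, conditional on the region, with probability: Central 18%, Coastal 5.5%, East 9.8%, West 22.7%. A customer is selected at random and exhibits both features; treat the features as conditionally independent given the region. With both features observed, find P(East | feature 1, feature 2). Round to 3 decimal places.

0.246

Compute prior × likelihood for every hypothesis:
  Central: 0.086 × 0.032 × 0.18 = 0.00049536
  Coastal: 0.758 × 0.154 × 0.055 = 0.00642026
  East: 0.054 × 0.469 × 0.098 = 0.002481948
  West: 0.102 × 0.03 × 0.227 = 0.00069462
Sum = 0.010092188.
P(East | evidence) = 0.002481948 / 0.010092188 ≈ 0.246.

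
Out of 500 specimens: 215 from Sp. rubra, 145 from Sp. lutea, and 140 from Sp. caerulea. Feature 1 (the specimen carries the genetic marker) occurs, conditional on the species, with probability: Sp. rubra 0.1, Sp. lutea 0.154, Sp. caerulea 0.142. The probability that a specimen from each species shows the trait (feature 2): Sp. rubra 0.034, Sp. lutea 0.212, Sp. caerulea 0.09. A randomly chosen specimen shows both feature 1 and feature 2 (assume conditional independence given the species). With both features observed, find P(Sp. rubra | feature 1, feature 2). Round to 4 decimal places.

0.1008

By Bayes' rule, posterior ∝ prior × likelihood:
  Sp. rubra: 0.43 × 0.1 × 0.034 = 0.001462
  Sp. lutea: 0.29 × 0.154 × 0.212 = 0.00946792
  Sp. caerulea: 0.28 × 0.142 × 0.09 = 0.0035784
Total = 0.01450832.
P(Sp. rubra | evidence) = 0.001462 / 0.01450832 ≈ 0.1008.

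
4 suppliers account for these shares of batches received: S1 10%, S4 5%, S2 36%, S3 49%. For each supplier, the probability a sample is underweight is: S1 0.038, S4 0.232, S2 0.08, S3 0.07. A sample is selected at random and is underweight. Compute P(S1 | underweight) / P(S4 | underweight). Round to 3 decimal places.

0.328

Prior × likelihood for each hypothesis:
  S1: 0.1 × 0.038 = 0.0038
  S4: 0.05 × 0.232 = 0.0116
  S2: 0.36 × 0.08 = 0.0288
  S3: 0.49 × 0.07 = 0.0343
Normalizing constant = 0.0785.
The ratio is 0.0038 / 0.0116 (the normalizer cancels) = 0.328.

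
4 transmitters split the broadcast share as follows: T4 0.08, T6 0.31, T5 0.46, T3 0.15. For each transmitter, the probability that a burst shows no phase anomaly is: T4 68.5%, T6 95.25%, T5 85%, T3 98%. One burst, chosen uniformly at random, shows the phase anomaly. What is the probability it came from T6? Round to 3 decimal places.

Taking complements, P(anomaly | each) = T4 0.315, T6 0.0475, T5 0.15, T3 0.02.
Compute prior × likelihood for every hypothesis:
  T4: 0.08 × 0.315 = 0.0252
  T6: 0.31 × 0.0475 = 0.014725
  T5: 0.46 × 0.15 = 0.069
  T3: 0.15 × 0.02 = 0.003
Total = 0.111925.
P(T6 | evidence) = 0.014725 / 0.111925 ≈ 0.132.

0.132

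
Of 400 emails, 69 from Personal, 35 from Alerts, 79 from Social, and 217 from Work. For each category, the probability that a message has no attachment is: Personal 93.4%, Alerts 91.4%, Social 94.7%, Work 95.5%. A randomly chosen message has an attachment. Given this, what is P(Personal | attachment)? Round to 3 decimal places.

Taking complements, P(attachment | each) = Personal 0.066, Alerts 0.086, Social 0.053, Work 0.045.
Unnormalized posteriors (prior × likelihood):
  Personal: 0.1725 × 0.066 = 0.011385
  Alerts: 0.0875 × 0.086 = 0.007525
  Social: 0.1975 × 0.053 = 0.0104675
  Work: 0.5425 × 0.045 = 0.0244125
Sum = 0.05379.
P(Personal | evidence) = 0.011385 / 0.05379 ≈ 0.212.

0.212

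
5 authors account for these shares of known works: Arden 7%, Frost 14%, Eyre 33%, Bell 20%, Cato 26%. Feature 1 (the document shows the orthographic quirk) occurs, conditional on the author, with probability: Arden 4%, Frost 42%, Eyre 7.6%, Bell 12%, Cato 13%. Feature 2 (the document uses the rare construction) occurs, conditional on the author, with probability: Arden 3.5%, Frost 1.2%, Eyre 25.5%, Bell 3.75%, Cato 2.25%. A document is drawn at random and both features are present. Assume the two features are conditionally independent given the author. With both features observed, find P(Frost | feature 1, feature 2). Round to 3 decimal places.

0.080

Compute prior × likelihood for every hypothesis:
  Arden: 0.07 × 0.04 × 0.035 = 0.000098
  Frost: 0.14 × 0.42 × 0.012 = 0.0007056
  Eyre: 0.33 × 0.076 × 0.255 = 0.0063954
  Bell: 0.2 × 0.12 × 0.0375 = 0.0009
  Cato: 0.26 × 0.13 × 0.0225 = 0.0007605
Normalizing constant = 0.0088595.
P(Frost | evidence) = 0.0007056 / 0.0088595 ≈ 0.080.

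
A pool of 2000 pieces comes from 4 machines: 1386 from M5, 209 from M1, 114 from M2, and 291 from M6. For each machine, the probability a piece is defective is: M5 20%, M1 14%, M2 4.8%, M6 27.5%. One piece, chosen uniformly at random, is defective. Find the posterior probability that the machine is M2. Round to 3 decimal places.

0.014

Compute prior × likelihood for every hypothesis:
  M5: 0.693 × 0.2 = 0.1386
  M1: 0.1045 × 0.14 = 0.01463
  M2: 0.057 × 0.048 = 0.002736
  M6: 0.1455 × 0.275 = 0.0400125
Total = 0.1959785.
P(M2 | evidence) = 0.002736 / 0.1959785 ≈ 0.014.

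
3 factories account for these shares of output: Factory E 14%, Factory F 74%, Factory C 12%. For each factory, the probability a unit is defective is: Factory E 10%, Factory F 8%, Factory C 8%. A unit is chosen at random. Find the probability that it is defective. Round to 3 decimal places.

0.083

Unnormalized posteriors (prior × likelihood):
  Factory E: 0.14 × 0.1 = 0.014
  Factory F: 0.74 × 0.08 = 0.0592
  Factory C: 0.12 × 0.08 = 0.0096
P(defective) = 0.014 + 0.0592 + 0.0096 = 0.0828 → 0.083.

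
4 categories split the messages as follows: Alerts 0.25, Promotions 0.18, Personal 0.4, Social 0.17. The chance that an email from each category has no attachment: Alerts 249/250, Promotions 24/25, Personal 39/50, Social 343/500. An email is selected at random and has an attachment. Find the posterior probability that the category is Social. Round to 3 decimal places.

0.357

Taking complements, P(attachment | each) = Alerts 0.004, Promotions 0.04, Personal 0.22, Social 0.314.
Prior × likelihood for each hypothesis:
  Alerts: 0.25 × 0.004 = 0.001
  Promotions: 0.18 × 0.04 = 0.0072
  Personal: 0.4 × 0.22 = 0.088
  Social: 0.17 × 0.314 = 0.05338
Total = 0.14958.
P(Social | evidence) = 0.05338 / 0.14958 ≈ 0.357.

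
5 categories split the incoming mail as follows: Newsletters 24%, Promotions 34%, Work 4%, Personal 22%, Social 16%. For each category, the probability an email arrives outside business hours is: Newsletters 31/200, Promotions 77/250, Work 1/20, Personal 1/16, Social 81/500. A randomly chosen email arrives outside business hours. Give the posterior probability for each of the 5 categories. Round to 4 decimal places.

Compute prior × likelihood for every hypothesis:
  Newsletters: 0.24 × 0.155 = 0.0372
  Promotions: 0.34 × 0.308 = 0.10472
  Work: 0.04 × 0.05 = 0.002
  Personal: 0.22 × 0.0625 = 0.01375
  Social: 0.16 × 0.162 = 0.02592
Sum = 0.18359.
P(Newsletters | off-hours) = 0.0372/0.18359 ≈ 0.2026
P(Promotions | off-hours) = 0.10472/0.18359 ≈ 0.5704
P(Work | off-hours) = 0.002/0.18359 ≈ 0.0109
P(Personal | off-hours) = 0.01375/0.18359 ≈ 0.0749
P(Social | off-hours) = 0.02592/0.18359 ≈ 0.1412

Newsletters 0.2026, Promotions 0.5704, Work 0.0109, Personal 0.0749, Social 0.1412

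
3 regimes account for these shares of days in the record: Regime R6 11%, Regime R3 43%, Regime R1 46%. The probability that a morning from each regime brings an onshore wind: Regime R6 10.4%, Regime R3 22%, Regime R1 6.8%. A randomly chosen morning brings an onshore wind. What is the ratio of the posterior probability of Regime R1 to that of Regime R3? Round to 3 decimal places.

0.331

Compute prior × likelihood for every hypothesis:
  Regime R6: 0.11 × 0.104 = 0.01144
  Regime R3: 0.43 × 0.22 = 0.0946
  Regime R1: 0.46 × 0.068 = 0.03128
Sum = 0.13732.
The ratio is 0.03128 / 0.0946 (the normalizer cancels) = 0.331.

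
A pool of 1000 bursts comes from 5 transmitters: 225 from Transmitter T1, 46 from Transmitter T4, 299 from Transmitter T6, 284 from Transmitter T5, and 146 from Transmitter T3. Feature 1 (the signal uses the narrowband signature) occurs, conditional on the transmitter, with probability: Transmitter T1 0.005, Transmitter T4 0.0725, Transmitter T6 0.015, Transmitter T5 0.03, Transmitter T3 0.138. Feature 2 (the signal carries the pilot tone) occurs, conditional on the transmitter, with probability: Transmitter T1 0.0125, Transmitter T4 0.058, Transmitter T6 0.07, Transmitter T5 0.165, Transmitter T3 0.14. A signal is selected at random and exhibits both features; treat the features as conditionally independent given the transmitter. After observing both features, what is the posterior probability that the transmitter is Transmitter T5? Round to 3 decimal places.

By Bayes' rule, posterior ∝ prior × likelihood:
  Transmitter T1: 0.225 × 0.005 × 0.0125 = 0.0000140625
  Transmitter T4: 0.046 × 0.0725 × 0.058 = 0.00019343
  Transmitter T6: 0.299 × 0.015 × 0.07 = 0.00031395
  Transmitter T5: 0.284 × 0.03 × 0.165 = 0.0014058
  Transmitter T3: 0.146 × 0.138 × 0.14 = 0.00282072
Normalizing constant = 0.0047479625.
P(Transmitter T5 | evidence) = 0.0014058 / 0.0047479625 ≈ 0.296.

0.296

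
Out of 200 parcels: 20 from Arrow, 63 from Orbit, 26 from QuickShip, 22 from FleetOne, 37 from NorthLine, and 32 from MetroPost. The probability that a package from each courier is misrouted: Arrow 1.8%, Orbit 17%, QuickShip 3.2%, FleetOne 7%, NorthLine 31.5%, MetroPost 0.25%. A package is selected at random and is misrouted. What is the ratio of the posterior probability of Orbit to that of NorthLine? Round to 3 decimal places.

Prior × likelihood for each hypothesis:
  Arrow: 0.1 × 0.018 = 0.0018
  Orbit: 0.315 × 0.17 = 0.05355
  QuickShip: 0.13 × 0.032 = 0.00416
  FleetOne: 0.11 × 0.07 = 0.0077
  NorthLine: 0.185 × 0.315 = 0.058275
  MetroPost: 0.16 × 0.0025 = 0.0004
Sum = 0.125885.
The ratio is 0.05355 / 0.058275 (the normalizer cancels) = 0.919.

0.919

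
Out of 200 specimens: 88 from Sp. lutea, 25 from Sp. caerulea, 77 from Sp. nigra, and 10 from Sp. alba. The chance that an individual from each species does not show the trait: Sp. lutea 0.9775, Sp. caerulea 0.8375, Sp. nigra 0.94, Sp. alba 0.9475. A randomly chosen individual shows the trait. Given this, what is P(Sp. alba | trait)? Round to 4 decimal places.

0.0469

Taking complements, P(trait | each) = Sp. lutea 0.0225, Sp. caerulea 0.1625, Sp. nigra 0.06, Sp. alba 0.0525.
Prior × likelihood for each hypothesis:
  Sp. lutea: 0.44 × 0.0225 = 0.0099
  Sp. caerulea: 0.125 × 0.1625 = 0.0203125
  Sp. nigra: 0.385 × 0.06 = 0.0231
  Sp. alba: 0.05 × 0.0525 = 0.002625
Total = 0.0559375.
P(Sp. alba | evidence) = 0.002625 / 0.0559375 ≈ 0.0469.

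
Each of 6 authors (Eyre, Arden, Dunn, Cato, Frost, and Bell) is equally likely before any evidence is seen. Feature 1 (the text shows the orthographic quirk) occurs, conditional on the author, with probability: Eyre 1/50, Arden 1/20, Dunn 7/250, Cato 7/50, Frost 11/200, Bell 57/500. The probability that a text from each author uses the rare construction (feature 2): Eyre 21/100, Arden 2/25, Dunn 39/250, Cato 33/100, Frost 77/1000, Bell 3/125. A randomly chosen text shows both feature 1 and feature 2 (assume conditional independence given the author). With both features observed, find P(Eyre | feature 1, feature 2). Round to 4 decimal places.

With a uniform prior (1/6 each), posterior ∝ likelihood:
  Eyre: 0.02 × 0.21 = 0.0042
  Arden: 0.05 × 0.08 = 0.004
  Dunn: 0.028 × 0.156 = 0.004368
  Cato: 0.14 × 0.33 = 0.0462
  Frost: 0.055 × 0.077 = 0.004235
  Bell: 0.114 × 0.024 = 0.002736
Total = 0.065739.
P(Eyre | evidence) = 0.0042 / 0.065739 ≈ 0.0639.

0.0639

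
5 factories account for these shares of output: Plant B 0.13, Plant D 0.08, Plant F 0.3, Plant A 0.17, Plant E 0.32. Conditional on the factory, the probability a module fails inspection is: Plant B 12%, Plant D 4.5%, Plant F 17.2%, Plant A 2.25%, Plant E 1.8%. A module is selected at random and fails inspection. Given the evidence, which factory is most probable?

Plant F

Unnormalized posteriors (prior × likelihood):
  Plant B: 0.13 × 0.12 = 0.0156
  Plant D: 0.08 × 0.045 = 0.0036
  Plant F: 0.3 × 0.172 = 0.0516
  Plant A: 0.17 × 0.0225 = 0.003825
  Plant E: 0.32 × 0.018 = 0.00576
Normalizing constant = 0.080385.
Largest term belongs to Plant F, so Plant F is most probable.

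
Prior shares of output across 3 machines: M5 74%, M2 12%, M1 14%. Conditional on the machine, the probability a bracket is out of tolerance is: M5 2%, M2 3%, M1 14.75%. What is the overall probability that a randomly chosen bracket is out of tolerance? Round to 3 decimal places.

Compute prior × likelihood for every hypothesis:
  M5: 0.74 × 0.02 = 0.0148
  M2: 0.12 × 0.03 = 0.0036
  M1: 0.14 × 0.1475 = 0.02065
P(oversize) = 0.0148 + 0.0036 + 0.02065 = 0.03905 → 0.039.

0.039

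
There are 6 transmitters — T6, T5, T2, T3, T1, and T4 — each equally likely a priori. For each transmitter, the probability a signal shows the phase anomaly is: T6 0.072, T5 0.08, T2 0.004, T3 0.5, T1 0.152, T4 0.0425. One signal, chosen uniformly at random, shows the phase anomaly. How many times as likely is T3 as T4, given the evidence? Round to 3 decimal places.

11.765

Since the prior is uniform, the posterior is proportional to the likelihood:
  T6: 0.072
  T5: 0.08
  T2: 0.004
  T3: 0.5
  T1: 0.152
  T4: 0.0425
Sum = 0.8505.
The ratio is 0.5 / 0.0425 (the normalizer cancels) = 11.765.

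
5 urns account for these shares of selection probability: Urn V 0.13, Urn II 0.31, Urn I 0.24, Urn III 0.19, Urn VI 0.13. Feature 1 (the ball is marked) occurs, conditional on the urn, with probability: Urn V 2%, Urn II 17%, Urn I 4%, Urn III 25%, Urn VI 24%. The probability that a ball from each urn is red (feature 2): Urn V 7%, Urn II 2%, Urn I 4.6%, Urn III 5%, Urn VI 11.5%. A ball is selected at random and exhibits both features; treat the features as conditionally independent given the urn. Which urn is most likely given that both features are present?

Urn VI

Unnormalized posteriors (prior × likelihood):
  Urn V: 0.13 × 0.02 × 0.07 = 0.000182
  Urn II: 0.31 × 0.17 × 0.02 = 0.001054
  Urn I: 0.24 × 0.04 × 0.046 = 0.0004416
  Urn III: 0.19 × 0.25 × 0.05 = 0.002375
  Urn VI: 0.13 × 0.24 × 0.115 = 0.003588
Normalizing constant = 0.0076406.
Largest term belongs to Urn VI, so Urn VI is most probable.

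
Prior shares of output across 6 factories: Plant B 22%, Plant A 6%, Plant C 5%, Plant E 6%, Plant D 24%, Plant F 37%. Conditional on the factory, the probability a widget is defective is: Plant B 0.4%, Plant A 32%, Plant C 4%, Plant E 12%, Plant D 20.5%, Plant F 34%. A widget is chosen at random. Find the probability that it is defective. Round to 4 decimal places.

Compute prior × likelihood for every hypothesis:
  Plant B: 0.22 × 0.004 = 0.00088
  Plant A: 0.06 × 0.32 = 0.0192
  Plant C: 0.05 × 0.04 = 0.002
  Plant E: 0.06 × 0.12 = 0.0072
  Plant D: 0.24 × 0.205 = 0.0492
  Plant F: 0.37 × 0.34 = 0.1258
P(defective) = 0.00088 + 0.0192 + 0.002 + 0.0072 + 0.0492 + 0.1258 = 0.20428 → 0.2043.

0.2043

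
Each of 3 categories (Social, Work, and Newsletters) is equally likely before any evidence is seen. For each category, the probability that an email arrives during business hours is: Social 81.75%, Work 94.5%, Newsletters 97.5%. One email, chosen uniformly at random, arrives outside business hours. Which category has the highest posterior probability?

Taking complements, P(off-hours | each) = Social 0.1825, Work 0.055, Newsletters 0.025.
Since the prior is uniform, the posterior is proportional to the likelihood:
  Social: 0.1825
  Work: 0.055
  Newsletters: 0.025
Total = 0.2625.
Largest term belongs to Social, so Social is most probable.

Social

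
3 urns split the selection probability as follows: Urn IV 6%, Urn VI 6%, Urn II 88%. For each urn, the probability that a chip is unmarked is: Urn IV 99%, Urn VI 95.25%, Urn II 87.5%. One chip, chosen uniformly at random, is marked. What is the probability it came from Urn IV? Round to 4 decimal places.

0.0053

Taking complements, P(marked | each) = Urn IV 0.01, Urn VI 0.0475, Urn II 0.125.
Prior × likelihood for each hypothesis:
  Urn IV: 0.06 × 0.01 = 0.0006
  Urn VI: 0.06 × 0.0475 = 0.00285
  Urn II: 0.88 × 0.125 = 0.11
Sum = 0.11345.
P(Urn IV | evidence) = 0.0006 / 0.11345 ≈ 0.0053.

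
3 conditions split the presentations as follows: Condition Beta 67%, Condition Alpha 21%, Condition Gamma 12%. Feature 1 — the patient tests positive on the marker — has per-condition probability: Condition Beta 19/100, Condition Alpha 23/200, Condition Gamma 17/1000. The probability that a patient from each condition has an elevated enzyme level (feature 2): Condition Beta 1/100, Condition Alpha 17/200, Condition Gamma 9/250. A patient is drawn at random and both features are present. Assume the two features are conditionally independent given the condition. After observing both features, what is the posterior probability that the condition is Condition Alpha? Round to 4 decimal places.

By Bayes' rule, posterior ∝ prior × likelihood:
  Condition Beta: 0.67 × 0.19 × 0.01 = 0.001273
  Condition Alpha: 0.21 × 0.115 × 0.085 = 0.00205275
  Condition Gamma: 0.12 × 0.017 × 0.036 = 0.00007344
Total = 0.00339919.
P(Condition Alpha | evidence) = 0.00205275 / 0.00339919 ≈ 0.6039.

0.6039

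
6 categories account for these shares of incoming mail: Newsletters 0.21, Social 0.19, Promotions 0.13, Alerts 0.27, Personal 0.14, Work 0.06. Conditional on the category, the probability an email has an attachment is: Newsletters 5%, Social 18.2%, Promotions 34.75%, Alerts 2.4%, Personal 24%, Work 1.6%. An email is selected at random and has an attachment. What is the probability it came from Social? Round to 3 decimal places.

0.263

Unnormalized posteriors (prior × likelihood):
  Newsletters: 0.21 × 0.05 = 0.0105
  Social: 0.19 × 0.182 = 0.03458
  Promotions: 0.13 × 0.3475 = 0.045175
  Alerts: 0.27 × 0.024 = 0.00648
  Personal: 0.14 × 0.24 = 0.0336
  Work: 0.06 × 0.016 = 0.00096
Normalizing constant = 0.131295.
P(Social | evidence) = 0.03458 / 0.131295 ≈ 0.263.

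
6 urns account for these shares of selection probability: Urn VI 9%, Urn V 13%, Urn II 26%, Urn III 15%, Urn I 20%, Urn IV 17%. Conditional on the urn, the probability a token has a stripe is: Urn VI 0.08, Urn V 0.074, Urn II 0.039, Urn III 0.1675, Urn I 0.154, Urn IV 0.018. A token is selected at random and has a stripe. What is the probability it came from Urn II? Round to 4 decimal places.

By Bayes' rule, posterior ∝ prior × likelihood:
  Urn VI: 0.09 × 0.08 = 0.0072
  Urn V: 0.13 × 0.074 = 0.00962
  Urn II: 0.26 × 0.039 = 0.01014
  Urn III: 0.15 × 0.1675 = 0.025125
  Urn I: 0.2 × 0.154 = 0.0308
  Urn IV: 0.17 × 0.018 = 0.00306
Total = 0.085945.
P(Urn II | evidence) = 0.01014 / 0.085945 ≈ 0.1180.

0.1180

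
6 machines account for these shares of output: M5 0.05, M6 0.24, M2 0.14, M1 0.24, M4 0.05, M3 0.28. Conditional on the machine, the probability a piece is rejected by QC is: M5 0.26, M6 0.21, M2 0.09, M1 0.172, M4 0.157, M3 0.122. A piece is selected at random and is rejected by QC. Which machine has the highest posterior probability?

M6

Compute prior × likelihood for every hypothesis:
  M5: 0.05 × 0.26 = 0.013
  M6: 0.24 × 0.21 = 0.0504
  M2: 0.14 × 0.09 = 0.0126
  M1: 0.24 × 0.172 = 0.04128
  M4: 0.05 × 0.157 = 0.00785
  M3: 0.28 × 0.122 = 0.03416
Total = 0.15929.
Largest term belongs to M6, so M6 is most probable.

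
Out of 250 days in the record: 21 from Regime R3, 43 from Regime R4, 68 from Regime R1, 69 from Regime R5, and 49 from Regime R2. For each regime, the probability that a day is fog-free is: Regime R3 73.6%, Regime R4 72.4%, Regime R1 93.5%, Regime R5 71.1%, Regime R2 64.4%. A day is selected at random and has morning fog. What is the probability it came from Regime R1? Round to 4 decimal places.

Taking complements, P(fog | each) = Regime R3 0.264, Regime R4 0.276, Regime R1 0.065, Regime R5 0.289, Regime R2 0.356.
Compute prior × likelihood for every hypothesis:
  Regime R3: 0.084 × 0.264 = 0.022176
  Regime R4: 0.172 × 0.276 = 0.047472
  Regime R1: 0.272 × 0.065 = 0.01768
  Regime R5: 0.276 × 0.289 = 0.079764
  Regime R2: 0.196 × 0.356 = 0.069776
Normalizing constant = 0.236868.
P(Regime R1 | evidence) = 0.01768 / 0.236868 ≈ 0.0746.

0.0746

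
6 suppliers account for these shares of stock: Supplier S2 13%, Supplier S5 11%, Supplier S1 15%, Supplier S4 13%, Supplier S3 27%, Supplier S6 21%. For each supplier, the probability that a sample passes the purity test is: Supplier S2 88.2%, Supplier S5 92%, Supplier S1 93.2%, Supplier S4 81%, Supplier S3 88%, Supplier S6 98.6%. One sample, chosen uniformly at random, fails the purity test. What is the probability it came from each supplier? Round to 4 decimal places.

Taking complements, P(off-spec | each) = Supplier S2 0.118, Supplier S5 0.08, Supplier S1 0.068, Supplier S4 0.19, Supplier S3 0.12, Supplier S6 0.014.
Prior × likelihood for each hypothesis:
  Supplier S2: 0.13 × 0.118 = 0.01534
  Supplier S5: 0.11 × 0.08 = 0.0088
  Supplier S1: 0.15 × 0.068 = 0.0102
  Supplier S4: 0.13 × 0.19 = 0.0247
  Supplier S3: 0.27 × 0.12 = 0.0324
  Supplier S6: 0.21 × 0.014 = 0.00294
Normalizing constant = 0.09438.
P(Supplier S2 | off-spec) = 0.01534/0.09438 ≈ 0.1625
P(Supplier S5 | off-spec) = 0.0088/0.09438 ≈ 0.0932
P(Supplier S1 | off-spec) = 0.0102/0.09438 ≈ 0.1081
P(Supplier S4 | off-spec) = 0.0247/0.09438 ≈ 0.2617
P(Supplier S3 | off-spec) = 0.0324/0.09438 ≈ 0.3433
P(Supplier S6 | off-spec) = 0.00294/0.09438 ≈ 0.0312

Supplier S2 0.1625, Supplier S5 0.0932, Supplier S1 0.1081, Supplier S4 0.2617, Supplier S3 0.3433, Supplier S6 0.0312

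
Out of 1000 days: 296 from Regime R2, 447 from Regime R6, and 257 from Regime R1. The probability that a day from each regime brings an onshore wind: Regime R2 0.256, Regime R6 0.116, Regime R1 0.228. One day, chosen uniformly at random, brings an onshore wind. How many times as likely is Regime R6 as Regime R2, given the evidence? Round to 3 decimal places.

0.684

Prior × likelihood for each hypothesis:
  Regime R2: 0.296 × 0.256 = 0.075776
  Regime R6: 0.447 × 0.116 = 0.051852
  Regime R1: 0.257 × 0.228 = 0.058596
Sum = 0.186224.
The ratio is 0.051852 / 0.075776 (the normalizer cancels) = 0.684.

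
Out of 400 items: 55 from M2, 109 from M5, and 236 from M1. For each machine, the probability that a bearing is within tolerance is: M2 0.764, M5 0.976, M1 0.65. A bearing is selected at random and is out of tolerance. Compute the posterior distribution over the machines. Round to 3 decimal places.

Taking complements, P(oversize | each) = M2 0.236, M5 0.024, M1 0.35.
By Bayes' rule, posterior ∝ prior × likelihood:
  M2: 0.1375 × 0.236 = 0.03245
  M5: 0.2725 × 0.024 = 0.00654
  M1: 0.59 × 0.35 = 0.2065
Normalizing constant = 0.24549.
P(M2 | oversize) = 0.03245/0.24549 ≈ 0.132
P(M5 | oversize) = 0.00654/0.24549 ≈ 0.027
P(M1 | oversize) = 0.2065/0.24549 ≈ 0.841
(Check: 0.132+0.027+0.841 = 1.000.)

M2 0.132, M5 0.027, M1 0.841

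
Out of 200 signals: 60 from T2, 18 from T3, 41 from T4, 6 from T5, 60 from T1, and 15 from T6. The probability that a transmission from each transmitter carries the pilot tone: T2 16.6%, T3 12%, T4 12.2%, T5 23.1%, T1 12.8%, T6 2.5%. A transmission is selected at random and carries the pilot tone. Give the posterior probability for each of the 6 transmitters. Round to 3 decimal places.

Compute prior × likelihood for every hypothesis:
  T2: 0.3 × 0.166 = 0.0498
  T3: 0.09 × 0.12 = 0.0108
  T4: 0.205 × 0.122 = 0.02501
  T5: 0.03 × 0.231 = 0.00693
  T1: 0.3 × 0.128 = 0.0384
  T6: 0.075 × 0.025 = 0.001875
Total = 0.132815.
P(T2 | pilot) = 0.0498/0.132815 ≈ 0.375
P(T3 | pilot) = 0.0108/0.132815 ≈ 0.081
P(T4 | pilot) = 0.02501/0.132815 ≈ 0.188
P(T5 | pilot) = 0.00693/0.132815 ≈ 0.052
P(T1 | pilot) = 0.0384/0.132815 ≈ 0.289
P(T6 | pilot) = 0.001875/0.132815 ≈ 0.014

T2 0.375, T3 0.081, T4 0.188, T5 0.052, T1 0.289, T6 0.014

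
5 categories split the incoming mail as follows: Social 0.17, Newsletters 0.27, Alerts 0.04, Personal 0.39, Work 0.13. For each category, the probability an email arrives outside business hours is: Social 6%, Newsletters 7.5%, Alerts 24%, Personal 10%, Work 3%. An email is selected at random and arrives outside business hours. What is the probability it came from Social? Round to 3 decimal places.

0.123

By Bayes' rule, posterior ∝ prior × likelihood:
  Social: 0.17 × 0.06 = 0.0102
  Newsletters: 0.27 × 0.075 = 0.02025
  Alerts: 0.04 × 0.24 = 0.0096
  Personal: 0.39 × 0.1 = 0.039
  Work: 0.13 × 0.03 = 0.0039
Normalizing constant = 0.08295.
P(Social | evidence) = 0.0102 / 0.08295 ≈ 0.123.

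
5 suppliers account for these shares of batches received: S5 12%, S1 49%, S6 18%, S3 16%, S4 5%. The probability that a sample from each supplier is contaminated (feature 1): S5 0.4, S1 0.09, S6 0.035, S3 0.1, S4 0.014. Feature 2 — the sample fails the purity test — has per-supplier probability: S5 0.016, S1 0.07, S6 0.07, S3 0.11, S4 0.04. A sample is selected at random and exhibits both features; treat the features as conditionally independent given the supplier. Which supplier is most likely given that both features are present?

Prior × likelihood for each hypothesis:
  S5: 0.12 × 0.4 × 0.016 = 0.000768
  S1: 0.49 × 0.09 × 0.07 = 0.003087
  S6: 0.18 × 0.035 × 0.07 = 0.000441
  S3: 0.16 × 0.1 × 0.11 = 0.00176
  S4: 0.05 × 0.014 × 0.04 = 0.000028
Total = 0.006084.
Largest term belongs to S1, so S1 is most probable.

S1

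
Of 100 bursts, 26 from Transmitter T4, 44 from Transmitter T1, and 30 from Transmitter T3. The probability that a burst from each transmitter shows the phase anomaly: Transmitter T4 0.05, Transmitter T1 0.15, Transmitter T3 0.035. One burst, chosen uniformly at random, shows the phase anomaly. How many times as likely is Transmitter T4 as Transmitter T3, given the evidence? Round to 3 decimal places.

By Bayes' rule, posterior ∝ prior × likelihood:
  Transmitter T4: 0.26 × 0.05 = 0.013
  Transmitter T1: 0.44 × 0.15 = 0.066
  Transmitter T3: 0.3 × 0.035 = 0.0105
Total = 0.0895.
The ratio is 0.013 / 0.0105 (the normalizer cancels) = 1.238.

1.238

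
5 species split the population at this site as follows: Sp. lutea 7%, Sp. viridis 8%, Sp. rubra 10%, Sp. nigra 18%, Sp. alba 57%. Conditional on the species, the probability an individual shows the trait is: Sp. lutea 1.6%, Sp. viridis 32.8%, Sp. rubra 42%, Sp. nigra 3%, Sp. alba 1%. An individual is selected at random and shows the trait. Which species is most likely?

Prior × likelihood for each hypothesis:
  Sp. lutea: 0.07 × 0.016 = 0.00112
  Sp. viridis: 0.08 × 0.328 = 0.02624
  Sp. rubra: 0.1 × 0.42 = 0.042
  Sp. nigra: 0.18 × 0.03 = 0.0054
  Sp. alba: 0.57 × 0.01 = 0.0057
Normalizing constant = 0.08046.
Largest term belongs to Sp. rubra, so Sp. rubra is most probable.

Sp. rubra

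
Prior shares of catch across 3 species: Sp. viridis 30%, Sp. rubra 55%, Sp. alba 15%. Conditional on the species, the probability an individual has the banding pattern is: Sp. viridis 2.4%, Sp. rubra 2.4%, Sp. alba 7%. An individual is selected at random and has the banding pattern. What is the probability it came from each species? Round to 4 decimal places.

Compute prior × likelihood for every hypothesis:
  Sp. viridis: 0.3 × 0.024 = 0.0072
  Sp. rubra: 0.55 × 0.024 = 0.0132
  Sp. alba: 0.15 × 0.07 = 0.0105
Sum = 0.0309.
P(Sp. viridis | banded) = 0.0072/0.0309 ≈ 0.2330
P(Sp. rubra | banded) = 0.0132/0.0309 ≈ 0.4272
P(Sp. alba | banded) = 0.0105/0.0309 ≈ 0.3398
(Check: 0.2330+0.4272+0.3398 = 1.0000.)

Sp. viridis 0.2330, Sp. rubra 0.4272, Sp. alba 0.3398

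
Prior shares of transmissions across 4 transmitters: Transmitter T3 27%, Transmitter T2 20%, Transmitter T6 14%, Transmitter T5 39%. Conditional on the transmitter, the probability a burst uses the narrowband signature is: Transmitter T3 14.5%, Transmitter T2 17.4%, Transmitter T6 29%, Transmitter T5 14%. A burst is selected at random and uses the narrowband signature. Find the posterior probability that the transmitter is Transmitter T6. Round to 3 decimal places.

Prior × likelihood for each hypothesis:
  Transmitter T3: 0.27 × 0.145 = 0.03915
  Transmitter T2: 0.2 × 0.174 = 0.0348
  Transmitter T6: 0.14 × 0.29 = 0.0406
  Transmitter T5: 0.39 × 0.14 = 0.0546
Normalizing constant = 0.16915.
P(Transmitter T6 | evidence) = 0.0406 / 0.16915 ≈ 0.240.

0.240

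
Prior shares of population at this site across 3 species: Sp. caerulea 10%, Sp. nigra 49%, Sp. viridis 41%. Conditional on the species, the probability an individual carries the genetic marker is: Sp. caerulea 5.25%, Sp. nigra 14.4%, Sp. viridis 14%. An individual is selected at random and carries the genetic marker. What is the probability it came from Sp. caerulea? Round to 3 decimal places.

Unnormalized posteriors (prior × likelihood):
  Sp. caerulea: 0.1 × 0.0525 = 0.00525
  Sp. nigra: 0.49 × 0.144 = 0.07056
  Sp. viridis: 0.41 × 0.14 = 0.0574
Sum = 0.13321.
P(Sp. caerulea | evidence) = 0.00525 / 0.13321 ≈ 0.039.

0.039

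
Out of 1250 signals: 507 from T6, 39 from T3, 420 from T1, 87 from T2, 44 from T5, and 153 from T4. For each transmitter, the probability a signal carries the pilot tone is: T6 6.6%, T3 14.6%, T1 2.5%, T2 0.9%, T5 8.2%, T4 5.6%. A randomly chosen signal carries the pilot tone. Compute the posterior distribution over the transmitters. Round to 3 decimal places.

T6 0.534, T3 0.091, T1 0.168, T2 0.013, T5 0.058, T4 0.137

Unnormalized posteriors (prior × likelihood):
  T6: 0.4056 × 0.066 = 0.0267696
  T3: 0.0312 × 0.146 = 0.0045552
  T1: 0.336 × 0.025 = 0.0084
  T2: 0.0696 × 0.009 = 0.0006264
  T5: 0.0352 × 0.082 = 0.0028864
  T4: 0.1224 × 0.056 = 0.0068544
Normalizing constant = 0.050092.
P(T6 | pilot) = 0.0267696/0.050092 ≈ 0.534
P(T3 | pilot) = 0.0045552/0.050092 ≈ 0.091
P(T1 | pilot) = 0.0084/0.050092 ≈ 0.168
P(T2 | pilot) = 0.0006264/0.050092 ≈ 0.013
P(T5 | pilot) = 0.0028864/0.050092 ≈ 0.058
P(T4 | pilot) = 0.0068544/0.050092 ≈ 0.137
(Check: 0.534+0.091+0.168+0.013+0.058+0.137 = 1.001.)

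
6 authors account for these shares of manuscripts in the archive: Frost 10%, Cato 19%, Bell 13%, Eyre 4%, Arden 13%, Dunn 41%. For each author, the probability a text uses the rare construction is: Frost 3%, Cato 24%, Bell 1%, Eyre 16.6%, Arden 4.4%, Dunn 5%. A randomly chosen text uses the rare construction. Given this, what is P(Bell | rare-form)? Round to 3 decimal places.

0.016

By Bayes' rule, posterior ∝ prior × likelihood:
  Frost: 0.1 × 0.03 = 0.003
  Cato: 0.19 × 0.24 = 0.0456
  Bell: 0.13 × 0.01 = 0.0013
  Eyre: 0.04 × 0.166 = 0.00664
  Arden: 0.13 × 0.044 = 0.00572
  Dunn: 0.41 × 0.05 = 0.0205
Total = 0.08276.
P(Bell | evidence) = 0.0013 / 0.08276 ≈ 0.016.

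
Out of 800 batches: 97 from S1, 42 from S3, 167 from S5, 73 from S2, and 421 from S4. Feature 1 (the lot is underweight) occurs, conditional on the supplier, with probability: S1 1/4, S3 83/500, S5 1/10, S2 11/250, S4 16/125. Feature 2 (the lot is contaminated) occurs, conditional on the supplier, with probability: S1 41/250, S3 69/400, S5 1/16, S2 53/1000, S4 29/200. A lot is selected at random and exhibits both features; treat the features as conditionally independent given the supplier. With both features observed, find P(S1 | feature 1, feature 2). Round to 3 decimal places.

By Bayes' rule, posterior ∝ prior × likelihood:
  S1: 0.12125 × 0.25 × 0.164 = 0.00497125
  S3: 0.0525 × 0.166 × 0.1725 = 0.0015033375
  S5: 0.20875 × 0.1 × 0.0625 = 0.0013046875
  S2: 0.09125 × 0.044 × 0.053 = 0.000212795
  S4: 0.52625 × 0.128 × 0.145 = 0.0097672
Normalizing constant = 0.01775927.
P(S1 | evidence) = 0.00497125 / 0.01775927 ≈ 0.280.

0.280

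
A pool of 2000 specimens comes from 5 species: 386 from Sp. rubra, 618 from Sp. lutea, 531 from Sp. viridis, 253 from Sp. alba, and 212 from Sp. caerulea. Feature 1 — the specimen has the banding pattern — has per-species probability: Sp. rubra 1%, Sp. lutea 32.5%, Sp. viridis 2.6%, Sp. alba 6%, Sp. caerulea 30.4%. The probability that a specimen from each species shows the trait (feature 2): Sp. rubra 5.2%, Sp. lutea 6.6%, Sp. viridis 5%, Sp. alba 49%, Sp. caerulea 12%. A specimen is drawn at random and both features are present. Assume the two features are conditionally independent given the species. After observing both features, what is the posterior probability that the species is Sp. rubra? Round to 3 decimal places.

Compute prior × likelihood for every hypothesis:
  Sp. rubra: 0.193 × 0.01 × 0.052 = 0.00010036
  Sp. lutea: 0.309 × 0.325 × 0.066 = 0.00662805
  Sp. viridis: 0.2655 × 0.026 × 0.05 = 0.00034515
  Sp. alba: 0.1265 × 0.06 × 0.49 = 0.0037191
  Sp. caerulea: 0.106 × 0.304 × 0.12 = 0.00386688
Total = 0.01465954.
P(Sp. rubra | evidence) = 0.00010036 / 0.01465954 ≈ 0.007.

0.007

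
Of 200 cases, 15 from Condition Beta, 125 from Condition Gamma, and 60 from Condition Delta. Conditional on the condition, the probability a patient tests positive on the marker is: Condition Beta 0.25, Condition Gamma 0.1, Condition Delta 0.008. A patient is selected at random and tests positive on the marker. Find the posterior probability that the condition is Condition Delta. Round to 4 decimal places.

Unnormalized posteriors (prior × likelihood):
  Condition Beta: 0.075 × 0.25 = 0.01875
  Condition Gamma: 0.625 × 0.1 = 0.0625
  Condition Delta: 0.3 × 0.008 = 0.0024
Sum = 0.08365.
P(Condition Delta | evidence) = 0.0024 / 0.08365 ≈ 0.0287.

0.0287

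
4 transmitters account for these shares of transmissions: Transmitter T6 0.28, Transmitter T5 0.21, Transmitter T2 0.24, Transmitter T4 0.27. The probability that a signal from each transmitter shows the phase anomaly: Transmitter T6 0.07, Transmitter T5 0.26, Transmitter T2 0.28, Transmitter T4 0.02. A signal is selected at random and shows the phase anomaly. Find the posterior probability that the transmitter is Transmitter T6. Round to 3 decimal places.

0.134

Prior × likelihood for each hypothesis:
  Transmitter T6: 0.28 × 0.07 = 0.0196
  Transmitter T5: 0.21 × 0.26 = 0.0546
  Transmitter T2: 0.24 × 0.28 = 0.0672
  Transmitter T4: 0.27 × 0.02 = 0.0054
Sum = 0.1468.
P(Transmitter T6 | evidence) = 0.0196 / 0.1468 ≈ 0.134.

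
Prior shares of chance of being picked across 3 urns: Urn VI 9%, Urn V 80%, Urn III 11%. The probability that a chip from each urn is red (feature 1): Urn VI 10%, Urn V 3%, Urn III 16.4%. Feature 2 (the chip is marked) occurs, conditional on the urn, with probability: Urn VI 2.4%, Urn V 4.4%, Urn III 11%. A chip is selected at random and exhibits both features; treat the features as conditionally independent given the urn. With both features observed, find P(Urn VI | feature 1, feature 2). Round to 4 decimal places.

0.0663

Compute prior × likelihood for every hypothesis:
  Urn VI: 0.09 × 0.1 × 0.024 = 0.000216
  Urn V: 0.8 × 0.03 × 0.044 = 0.001056
  Urn III: 0.11 × 0.164 × 0.11 = 0.0019844
Total = 0.0032564.
P(Urn VI | evidence) = 0.000216 / 0.0032564 ≈ 0.0663.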